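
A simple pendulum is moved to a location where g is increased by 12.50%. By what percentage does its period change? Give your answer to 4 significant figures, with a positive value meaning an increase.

T ∝ 1/√g, so T'/T = 1/√(1.1250) = 0.94281.
Percentage change in T = (0.94281 − 1) × 100% = -5.719%.

-5.719%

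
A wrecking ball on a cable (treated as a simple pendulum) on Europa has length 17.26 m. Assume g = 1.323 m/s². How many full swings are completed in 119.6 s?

5

T = 2π√(L/g) = 2π√(17.26/1.323) = 22.694 s.
Number of complete oscillations = ⌊119.6/22.694⌋ = ⌊5.2700⌋ = 5.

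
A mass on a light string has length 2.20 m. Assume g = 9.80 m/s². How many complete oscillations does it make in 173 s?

T = 2π√(L/g) = 2π√(2.20/9.80) = 2.977 s.
Number of complete oscillations = ⌊173/2.977⌋ = ⌊58.11⌋ = 58.

58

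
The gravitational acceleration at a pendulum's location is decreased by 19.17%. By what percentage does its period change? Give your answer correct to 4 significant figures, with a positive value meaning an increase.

11.23%

T ∝ 1/√g, so T'/T = 1/√(0.80830) = 1.1123.
Percentage change in T = (1.1123 − 1) × 100% = 11.23%.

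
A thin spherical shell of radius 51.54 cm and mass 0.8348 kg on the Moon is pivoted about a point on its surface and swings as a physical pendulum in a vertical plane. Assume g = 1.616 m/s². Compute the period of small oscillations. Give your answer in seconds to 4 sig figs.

I_cm = (2/3)mr² = 0.14784 kg·m². The pivot is at distance d = 0.5154 m from the centre of mass.
By the parallel-axis theorem, I = I_cm + md² = 0.14784 + 0.22175 = 0.36959 kg·m².
T = 2π√(I/(mgd)) = 2π√(0.36959/(0.8348 × 1.616 × 0.5154)) = 4.581 s.

4.581 s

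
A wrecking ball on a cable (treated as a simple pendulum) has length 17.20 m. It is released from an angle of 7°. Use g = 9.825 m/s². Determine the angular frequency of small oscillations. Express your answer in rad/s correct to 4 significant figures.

ω = √(g/L) = √(9.825/17.20) = 0.7558 rad/s.

0.7558 rad/s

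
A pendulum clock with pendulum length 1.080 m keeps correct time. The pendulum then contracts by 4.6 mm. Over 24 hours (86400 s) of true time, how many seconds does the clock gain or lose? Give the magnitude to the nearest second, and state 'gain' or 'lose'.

T ∝ √L, so T'/T = √(1.07540/1.080) = 0.997868.
In 86400 s of true time the clock registers 86400/0.997868 = 86584.6 s, so it gains 185 s.

gain 185 s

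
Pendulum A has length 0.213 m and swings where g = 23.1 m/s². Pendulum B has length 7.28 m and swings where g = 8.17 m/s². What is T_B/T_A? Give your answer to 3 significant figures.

9.83

T = 2π√(L/g), so T_B/T_A = √((L_B/g_B)/(L_A/g_A)) = √((7.28/8.17)/(0.213/23.1)) = 9.83.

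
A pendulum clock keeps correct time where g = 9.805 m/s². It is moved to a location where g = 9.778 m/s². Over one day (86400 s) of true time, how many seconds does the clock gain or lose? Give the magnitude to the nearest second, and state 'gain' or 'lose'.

lose 119 s

The clock's period scales as T ∝ 1/√g, so T'/T = √(9.805/9.778) = 1.00138.
In 86400 s of true time the clock registers 86400/1.00138 = 86281.0 s, so it loses 119 s.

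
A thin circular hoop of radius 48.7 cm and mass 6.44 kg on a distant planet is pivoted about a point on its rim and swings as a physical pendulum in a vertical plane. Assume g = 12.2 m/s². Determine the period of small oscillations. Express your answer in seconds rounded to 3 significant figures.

1.78 s

I_cm = mr² = 1.527 kg·m². The pivot is at distance d = 0.487 m from the centre of mass.
By the parallel-axis theorem, I = I_cm + md² = 1.527 + 1.527 = 3.055 kg·m².
T = 2π√(I/(mgd)) = 2π√(3.055/(6.44 × 12.2 × 0.487)) = 1.78 s.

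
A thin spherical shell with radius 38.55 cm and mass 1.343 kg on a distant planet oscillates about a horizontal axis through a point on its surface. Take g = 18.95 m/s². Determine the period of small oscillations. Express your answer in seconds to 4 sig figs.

I_cm = (2/3)mr² = 0.13306 kg·m². The pivot is at distance d = 0.3855 m from the centre of mass.
By the parallel-axis theorem, I = I_cm + md² = 0.13306 + 0.19958 = 0.33264 kg·m².
T = 2π√(I/(mgd)) = 2π√(0.33264/(1.343 × 18.95 × 0.3855)) = 1.157 s.

1.157 s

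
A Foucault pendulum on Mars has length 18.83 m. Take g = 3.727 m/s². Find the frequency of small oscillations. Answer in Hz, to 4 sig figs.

T = 2π√(L/g) = 2π√(18.83/3.727) = 14.123 s, so f = 1/T = 0.07081 Hz.

0.07081 Hz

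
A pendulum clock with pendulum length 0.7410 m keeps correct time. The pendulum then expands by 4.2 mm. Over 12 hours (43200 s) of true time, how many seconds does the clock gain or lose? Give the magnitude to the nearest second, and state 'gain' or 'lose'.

lose 122 s

T ∝ √L, so T'/T = √(0.74520/0.7410) = 1.00283.
In 43200 s of true time the clock registers 43200/1.00283 = 43078.1 s, so it loses 122 s.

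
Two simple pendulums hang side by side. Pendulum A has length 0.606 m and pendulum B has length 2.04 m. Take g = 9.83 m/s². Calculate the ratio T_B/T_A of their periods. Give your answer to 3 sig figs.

T ∝ √L, so T_B/T_A = √(L_B/L_A) = √(2.04/0.606) = 1.83.

1.83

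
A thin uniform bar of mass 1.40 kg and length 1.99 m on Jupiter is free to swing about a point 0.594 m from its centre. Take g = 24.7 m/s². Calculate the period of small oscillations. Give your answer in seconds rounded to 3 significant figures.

1.36 s

For a physical pendulum T = 2π√(I/(mgd)), with d = 0.5940 m from pivot to centre of mass.
I_cm = mL²/12 = 1.40 × 1.99²/12 = 0.4620 kg·m²; I = I_cm + md² = 0.4620 + 1.40 × 0.5940² = 0.9560 kg·m².
T = 2π√(0.9560/(1.40 × 24.7 × 0.5940)) = 1.36 s.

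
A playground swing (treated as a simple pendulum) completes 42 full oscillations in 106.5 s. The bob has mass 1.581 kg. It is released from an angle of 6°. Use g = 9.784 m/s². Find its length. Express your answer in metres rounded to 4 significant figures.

1.594 m

T = 106.5/42 = 2.5357 s.
From T = 2π√(L/g), L = gT²/(4π²) = 9.784 × 2.5357²/(4π²) = 1.594 m.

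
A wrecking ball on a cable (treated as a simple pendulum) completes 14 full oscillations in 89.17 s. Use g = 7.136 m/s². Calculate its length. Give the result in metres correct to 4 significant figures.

7.333 m

T = 89.17/14 = 6.3693 s.
From T = 2π√(L/g), L = gT²/(4π²) = 7.136 × 6.3693²/(4π²) = 7.333 m.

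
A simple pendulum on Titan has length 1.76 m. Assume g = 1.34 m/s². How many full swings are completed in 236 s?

32

T = 2π√(L/g) = 2π√(1.76/1.34) = 7.201 s.
Number of complete oscillations = ⌊236/7.201⌋ = ⌊32.77⌋ = 32.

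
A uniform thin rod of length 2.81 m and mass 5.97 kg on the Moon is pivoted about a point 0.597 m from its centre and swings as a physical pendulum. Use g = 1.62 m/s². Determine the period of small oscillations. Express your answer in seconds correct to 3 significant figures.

6.43 s

For a physical pendulum T = 2π√(I/(mgd)), with d = 0.5970 m from pivot to centre of mass.
I_cm = mL²/12 = 5.97 × 2.81²/12 = 3.928 kg·m²; I = I_cm + md² = 3.928 + 5.97 × 0.5970² = 6.056 kg·m².
T = 2π√(6.056/(5.97 × 1.62 × 0.5970)) = 6.43 s.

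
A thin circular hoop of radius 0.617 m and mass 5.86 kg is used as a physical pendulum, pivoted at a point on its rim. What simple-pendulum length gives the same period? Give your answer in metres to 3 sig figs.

The equivalent simple-pendulum length is L_eq = I/(md), where I is about the pivot and d = 0.6170 m.
I_cm = mR² = 2.231 kg·m², so I = I_cm + md² = 2.231 + 2.231 = 4.462 kg·m².
L_eq = 4.462/(5.86 × 0.6170) = 1.23 m.

1.23 m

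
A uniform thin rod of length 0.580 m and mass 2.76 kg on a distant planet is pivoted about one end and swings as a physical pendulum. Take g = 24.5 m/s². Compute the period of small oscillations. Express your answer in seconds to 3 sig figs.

0.789 s

For a physical pendulum T = 2π√(I/(mgd)), with d = 0.2900 m from pivot to centre of mass.
I_cm = mL²/12 = 2.76 × 0.580²/12 = 0.07737 kg·m²; I = I_cm + md² = 0.07737 + 2.76 × 0.2900² = 0.3095 kg·m².
T = 2π√(0.3095/(2.76 × 24.5 × 0.2900)) = 0.789 s.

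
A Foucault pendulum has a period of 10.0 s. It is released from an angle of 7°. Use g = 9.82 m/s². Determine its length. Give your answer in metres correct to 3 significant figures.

From T = 2π√(L/g), L = gT²/(4π²) = 9.82 × 10.00²/(4π²) = 24.9 m.

24.9 m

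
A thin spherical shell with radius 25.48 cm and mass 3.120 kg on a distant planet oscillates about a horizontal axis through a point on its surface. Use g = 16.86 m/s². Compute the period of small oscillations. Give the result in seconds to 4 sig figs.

0.9972 s

I_cm = (2/3)mr² = 0.13504 kg·m². The pivot is at distance d = 0.2548 m from the centre of mass.
By the parallel-axis theorem, I = I_cm + md² = 0.13504 + 0.20256 = 0.33760 kg·m².
T = 2π√(I/(mgd)) = 2π√(0.33760/(3.120 × 16.86 × 0.2548)) = 0.9972 s.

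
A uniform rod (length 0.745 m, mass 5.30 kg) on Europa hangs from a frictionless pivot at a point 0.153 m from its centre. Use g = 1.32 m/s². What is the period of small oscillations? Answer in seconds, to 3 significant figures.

For a physical pendulum T = 2π√(I/(mgd)), with d = 0.1530 m from pivot to centre of mass.
I_cm = mL²/12 = 5.30 × 0.745²/12 = 0.2451 kg·m²; I = I_cm + md² = 0.2451 + 5.30 × 0.1530² = 0.3692 kg·m².
T = 2π√(0.3692/(5.30 × 1.32 × 0.1530)) = 3.69 s.

3.69 s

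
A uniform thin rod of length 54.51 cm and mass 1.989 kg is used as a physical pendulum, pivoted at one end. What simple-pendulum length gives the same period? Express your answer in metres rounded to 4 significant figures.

0.3634 m

The equivalent simple-pendulum length is L_eq = I/(md), where I is about the pivot and d = 0.27255 m.
I_cm = (1/12)mL² = 0.049250 kg·m², so I = I_cm + md² = 0.049250 + 0.14775 = 0.19700 kg·m².
L_eq = 0.19700/(1.989 × 0.27255) = 0.3634 m.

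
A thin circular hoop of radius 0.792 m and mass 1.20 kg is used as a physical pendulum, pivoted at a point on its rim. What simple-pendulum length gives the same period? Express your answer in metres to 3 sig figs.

1.58 m

The equivalent simple-pendulum length is L_eq = I/(md), where I is about the pivot and d = 0.7920 m.
I_cm = mR² = 0.7527 kg·m², so I = I_cm + md² = 0.7527 + 0.7527 = 1.505 kg·m².
L_eq = 1.505/(1.20 × 0.7920) = 1.58 m.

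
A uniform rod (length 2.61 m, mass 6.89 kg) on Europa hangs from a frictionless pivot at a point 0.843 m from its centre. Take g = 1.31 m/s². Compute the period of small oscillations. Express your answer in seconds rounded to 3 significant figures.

6.76 s

For a physical pendulum T = 2π√(I/(mgd)), with d = 0.8430 m from pivot to centre of mass.
I_cm = mL²/12 = 6.89 × 2.61²/12 = 3.911 kg·m²; I = I_cm + md² = 3.911 + 6.89 × 0.8430² = 8.808 kg·m².
T = 2π√(8.808/(6.89 × 1.31 × 0.8430)) = 6.76 s.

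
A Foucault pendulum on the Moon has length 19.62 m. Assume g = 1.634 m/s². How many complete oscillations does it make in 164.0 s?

T = 2π√(L/g) = 2π√(19.62/1.634) = 21.772 s.
Number of complete oscillations = ⌊164.0/21.772⌋ = ⌊7.5325⌋ = 7.

7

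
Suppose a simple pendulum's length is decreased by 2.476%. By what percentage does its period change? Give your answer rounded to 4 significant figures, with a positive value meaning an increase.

-1.246%

T ∝ √L, so T'/T = √(0.97524) = 0.98754.
Percentage change in T = (0.98754 − 1) × 100% = -1.246%.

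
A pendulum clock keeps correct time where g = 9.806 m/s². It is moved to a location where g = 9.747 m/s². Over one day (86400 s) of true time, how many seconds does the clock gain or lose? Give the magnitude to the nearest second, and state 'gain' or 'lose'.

The clock's period scales as T ∝ 1/√g, so T'/T = √(9.806/9.747) = 1.00302.
In 86400 s of true time the clock registers 86400/1.00302 = 86139.7 s, so it loses 260 s.

lose 260 s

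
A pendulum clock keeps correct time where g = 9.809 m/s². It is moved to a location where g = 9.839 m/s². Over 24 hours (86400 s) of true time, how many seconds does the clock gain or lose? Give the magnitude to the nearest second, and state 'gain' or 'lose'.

gain 132 s

The clock's period scales as T ∝ 1/√g, so T'/T = √(9.809/9.839) = 0.998474.
In 86400 s of true time the clock registers 86400/0.998474 = 86532.0 s, so it gains 132 s.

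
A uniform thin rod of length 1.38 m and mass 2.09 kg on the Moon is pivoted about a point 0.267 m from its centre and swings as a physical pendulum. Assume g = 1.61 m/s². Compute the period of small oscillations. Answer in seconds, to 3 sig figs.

4.60 s

For a physical pendulum T = 2π√(I/(mgd)), with d = 0.2670 m from pivot to centre of mass.
I_cm = mL²/12 = 2.09 × 1.38²/12 = 0.3317 kg·m²; I = I_cm + md² = 0.3317 + 2.09 × 0.2670² = 0.4807 kg·m².
T = 2π√(0.4807/(2.09 × 1.61 × 0.2670)) = 4.60 s.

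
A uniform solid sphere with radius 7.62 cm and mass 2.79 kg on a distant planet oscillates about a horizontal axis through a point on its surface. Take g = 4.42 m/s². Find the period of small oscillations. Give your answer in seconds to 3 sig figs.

0.976 s

I_cm = (2/5)mr² = 0.006480 kg·m². The pivot is at distance d = 0.0762 m from the centre of mass.
By the parallel-axis theorem, I = I_cm + md² = 0.006480 + 0.01620 = 0.02268 kg·m².
T = 2π√(I/(mgd)) = 2π√(0.02268/(2.79 × 4.42 × 0.0762)) = 0.976 s.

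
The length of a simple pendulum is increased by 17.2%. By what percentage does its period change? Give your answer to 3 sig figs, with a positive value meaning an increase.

8.26%

T ∝ √L, so T'/T = √(1.172) = 1.083.
Percentage change in T = (1.083 − 1) × 100% = 8.26%.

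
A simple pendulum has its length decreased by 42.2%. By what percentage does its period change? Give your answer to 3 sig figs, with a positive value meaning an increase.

T ∝ √L, so T'/T = √(0.5780) = 0.7603.
Percentage change in T = (0.7603 − 1) × 100% = -24.0%.

-24.0%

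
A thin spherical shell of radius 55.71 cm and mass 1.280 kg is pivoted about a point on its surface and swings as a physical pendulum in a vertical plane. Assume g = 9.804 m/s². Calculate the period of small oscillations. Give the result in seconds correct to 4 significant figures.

I_cm = (2/3)mr² = 0.26484 kg·m². The pivot is at distance d = 0.5571 m from the centre of mass.
By the parallel-axis theorem, I = I_cm + md² = 0.26484 + 0.39726 = 0.66210 kg·m².
T = 2π√(I/(mgd)) = 2π√(0.66210/(1.280 × 9.804 × 0.5571)) = 1.934 s.

1.934 s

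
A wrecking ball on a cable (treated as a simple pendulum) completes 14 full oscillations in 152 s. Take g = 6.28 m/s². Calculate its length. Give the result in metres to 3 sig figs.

18.8 m

T = 152/14 = 10.86 s.
From T = 2π√(L/g), L = gT²/(4π²) = 6.28 × 10.86²/(4π²) = 18.8 m.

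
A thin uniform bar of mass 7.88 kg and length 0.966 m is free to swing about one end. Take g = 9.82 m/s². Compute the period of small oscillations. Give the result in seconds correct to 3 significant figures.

For a physical pendulum T = 2π√(I/(mgd)), with d = 0.4830 m from pivot to centre of mass.
I_cm = mL²/12 = 7.88 × 0.966²/12 = 0.6128 kg·m²; I = I_cm + md² = 0.6128 + 7.88 × 0.4830² = 2.451 kg·m².
T = 2π√(2.451/(7.88 × 9.82 × 0.4830)) = 1.61 s.

1.61 s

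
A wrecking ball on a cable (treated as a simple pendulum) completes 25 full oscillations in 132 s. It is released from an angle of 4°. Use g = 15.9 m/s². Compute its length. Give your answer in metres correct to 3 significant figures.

T = 132/25 = 5.280 s.
From T = 2π√(L/g), L = gT²/(4π²) = 15.9 × 5.280²/(4π²) = 11.2 m.

11.2 m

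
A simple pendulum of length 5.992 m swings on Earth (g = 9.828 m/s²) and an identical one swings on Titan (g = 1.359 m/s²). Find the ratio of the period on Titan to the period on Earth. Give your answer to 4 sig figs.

T ∝ 1/√g, so T₂/T₁ = √(g₁/g₂) = √(9.828/1.359) = 2.689.

2.689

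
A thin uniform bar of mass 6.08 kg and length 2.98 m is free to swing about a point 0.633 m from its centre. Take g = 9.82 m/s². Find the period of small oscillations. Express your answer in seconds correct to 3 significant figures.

For a physical pendulum T = 2π√(I/(mgd)), with d = 0.6330 m from pivot to centre of mass.
I_cm = mL²/12 = 6.08 × 2.98²/12 = 4.499 kg·m²; I = I_cm + md² = 4.499 + 6.08 × 0.6330² = 6.936 kg·m².
T = 2π√(6.936/(6.08 × 9.82 × 0.6330)) = 2.69 s.

2.69 s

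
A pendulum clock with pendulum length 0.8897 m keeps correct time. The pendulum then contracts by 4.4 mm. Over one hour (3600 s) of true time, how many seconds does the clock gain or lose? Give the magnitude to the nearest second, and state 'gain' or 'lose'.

T ∝ √L, so T'/T = √(0.88530/0.8897) = 0.997524.
In 3600 s of true time the clock registers 3600/0.997524 = 3608.9 s, so it gains 9 s.

gain 9 s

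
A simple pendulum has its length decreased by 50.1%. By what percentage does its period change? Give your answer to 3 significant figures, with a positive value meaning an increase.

-29.4%

T ∝ √L, so T'/T = √(0.4990) = 0.7064.
Percentage change in T = (0.7064 − 1) × 100% = -29.4%.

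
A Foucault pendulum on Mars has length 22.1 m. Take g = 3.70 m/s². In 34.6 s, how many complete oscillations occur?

2

T = 2π√(L/g) = 2π√(22.1/3.70) = 15.36 s.
Number of complete oscillations = ⌊34.6/15.36⌋ = ⌊2.253⌋ = 2.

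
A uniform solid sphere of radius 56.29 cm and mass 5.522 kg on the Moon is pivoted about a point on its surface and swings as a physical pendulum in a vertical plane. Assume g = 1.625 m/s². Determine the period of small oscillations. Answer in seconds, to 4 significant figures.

4.376 s

I_cm = (2/5)mr² = 0.69987 kg·m². The pivot is at distance d = 0.5629 m from the centre of mass.
By the parallel-axis theorem, I = I_cm + md² = 0.69987 + 1.7497 = 2.4496 kg·m².
T = 2π√(I/(mgd)) = 2π√(2.4496/(5.522 × 1.625 × 0.5629)) = 4.376 s.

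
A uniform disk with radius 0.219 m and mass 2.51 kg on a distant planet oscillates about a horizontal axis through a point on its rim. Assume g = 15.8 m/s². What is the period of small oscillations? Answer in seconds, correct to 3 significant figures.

0.906 s

I_cm = ½mr² = 0.06019 kg·m². The pivot is at distance d = 0.219 m from the centre of mass.
By the parallel-axis theorem, I = I_cm + md² = 0.06019 + 0.1204 = 0.1806 kg·m².
T = 2π√(I/(mgd)) = 2π√(0.1806/(2.51 × 15.8 × 0.219)) = 0.906 s.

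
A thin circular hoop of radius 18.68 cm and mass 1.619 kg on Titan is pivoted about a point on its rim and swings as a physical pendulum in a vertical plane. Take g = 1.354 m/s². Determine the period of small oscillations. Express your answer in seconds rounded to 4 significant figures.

I_cm = mr² = 0.056494 kg·m². The pivot is at distance d = 0.1868 m from the centre of mass.
By the parallel-axis theorem, I = I_cm + md² = 0.056494 + 0.056494 = 0.11299 kg·m².
T = 2π√(I/(mgd)) = 2π√(0.11299/(1.619 × 1.354 × 0.1868)) = 3.300 s.

3.300 s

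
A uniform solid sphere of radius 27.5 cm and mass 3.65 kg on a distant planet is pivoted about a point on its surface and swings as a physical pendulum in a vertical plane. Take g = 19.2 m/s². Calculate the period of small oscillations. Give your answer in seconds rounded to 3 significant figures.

I_cm = (2/5)mr² = 0.1104 kg·m². The pivot is at distance d = 0.275 m from the centre of mass.
By the parallel-axis theorem, I = I_cm + md² = 0.1104 + 0.2760 = 0.3864 kg·m².
T = 2π√(I/(mgd)) = 2π√(0.3864/(3.65 × 19.2 × 0.275)) = 0.890 s.

0.890 s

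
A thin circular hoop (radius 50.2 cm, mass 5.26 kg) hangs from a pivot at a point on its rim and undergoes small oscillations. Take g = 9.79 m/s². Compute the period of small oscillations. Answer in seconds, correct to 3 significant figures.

2.01 s

I_cm = mr² = 1.326 kg·m². The pivot is at distance d = 0.502 m from the centre of mass.
By the parallel-axis theorem, I = I_cm + md² = 1.326 + 1.326 = 2.651 kg·m².
T = 2π√(I/(mgd)) = 2π√(2.651/(5.26 × 9.79 × 0.502)) = 2.01 s.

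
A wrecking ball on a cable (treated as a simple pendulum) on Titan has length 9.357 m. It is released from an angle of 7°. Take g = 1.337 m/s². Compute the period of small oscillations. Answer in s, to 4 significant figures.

16.62 s

T = 2π√(L/g) = 2π√(9.357/1.337) = 2π × 2.6455 = 16.62 s.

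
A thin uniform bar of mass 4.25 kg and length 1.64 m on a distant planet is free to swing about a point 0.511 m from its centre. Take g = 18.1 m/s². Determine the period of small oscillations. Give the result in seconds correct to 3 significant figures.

1.44 s

For a physical pendulum T = 2π√(I/(mgd)), with d = 0.5110 m from pivot to centre of mass.
I_cm = mL²/12 = 4.25 × 1.64²/12 = 0.9526 kg·m²; I = I_cm + md² = 0.9526 + 4.25 × 0.5110² = 2.062 kg·m².
T = 2π√(2.062/(4.25 × 18.1 × 0.5110)) = 1.44 s.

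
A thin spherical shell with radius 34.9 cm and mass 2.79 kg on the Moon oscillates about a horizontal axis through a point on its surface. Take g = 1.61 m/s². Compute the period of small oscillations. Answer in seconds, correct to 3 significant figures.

I_cm = (2/3)mr² = 0.2265 kg·m². The pivot is at distance d = 0.349 m from the centre of mass.
By the parallel-axis theorem, I = I_cm + md² = 0.2265 + 0.3398 = 0.5664 kg·m².
T = 2π√(I/(mgd)) = 2π√(0.5664/(2.79 × 1.61 × 0.349)) = 3.78 s.

3.78 s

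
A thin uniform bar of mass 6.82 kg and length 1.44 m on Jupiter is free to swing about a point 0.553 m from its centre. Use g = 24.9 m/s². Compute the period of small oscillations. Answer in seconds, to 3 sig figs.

For a physical pendulum T = 2π√(I/(mgd)), with d = 0.5530 m from pivot to centre of mass.
I_cm = mL²/12 = 6.82 × 1.44²/12 = 1.178 kg·m²; I = I_cm + md² = 1.178 + 6.82 × 0.5530² = 3.264 kg·m².
T = 2π√(3.264/(6.82 × 24.9 × 0.5530)) = 1.17 s.

1.17 s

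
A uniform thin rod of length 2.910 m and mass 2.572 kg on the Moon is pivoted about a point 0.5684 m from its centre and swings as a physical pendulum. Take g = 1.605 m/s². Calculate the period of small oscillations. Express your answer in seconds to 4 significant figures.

6.672 s

For a physical pendulum T = 2π√(I/(mgd)), with d = 0.56840 m from pivot to centre of mass.
I_cm = mL²/12 = 2.572 × 2.910²/12 = 1.8150 kg·m²; I = I_cm + md² = 1.8150 + 2.572 × 0.56840² = 2.6460 kg·m².
T = 2π√(2.6460/(2.572 × 1.605 × 0.56840)) = 6.672 s.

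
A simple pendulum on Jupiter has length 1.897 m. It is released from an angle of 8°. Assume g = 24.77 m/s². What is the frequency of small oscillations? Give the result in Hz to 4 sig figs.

0.5751 Hz

T = 2π√(L/g) = 2π√(1.897/24.77) = 1.7388 s, so f = 1/T = 0.5751 Hz.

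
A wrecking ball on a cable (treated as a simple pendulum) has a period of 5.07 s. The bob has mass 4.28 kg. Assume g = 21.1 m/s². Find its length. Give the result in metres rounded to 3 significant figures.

13.7 m

From T = 2π√(L/g), L = gT²/(4π²) = 21.1 × 5.070²/(4π²) = 13.7 m.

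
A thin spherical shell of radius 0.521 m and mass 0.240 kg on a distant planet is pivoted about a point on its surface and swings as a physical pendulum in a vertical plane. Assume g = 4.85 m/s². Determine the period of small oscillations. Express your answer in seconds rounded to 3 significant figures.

2.66 s

I_cm = (2/3)mr² = 0.04343 kg·m². The pivot is at distance d = 0.521 m from the centre of mass.
By the parallel-axis theorem, I = I_cm + md² = 0.04343 + 0.06515 = 0.1086 kg·m².
T = 2π√(I/(mgd)) = 2π√(0.1086/(0.240 × 4.85 × 0.521)) = 2.66 s.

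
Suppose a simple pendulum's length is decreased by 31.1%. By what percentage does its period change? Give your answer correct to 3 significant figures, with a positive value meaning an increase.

T ∝ √L, so T'/T = √(0.6890) = 0.8301.
Percentage change in T = (0.8301 − 1) × 100% = -17.0%.

-17.0%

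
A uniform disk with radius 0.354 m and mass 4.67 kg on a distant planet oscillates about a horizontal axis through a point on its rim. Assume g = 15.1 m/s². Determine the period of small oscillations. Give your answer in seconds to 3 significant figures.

I_cm = ½mr² = 0.2926 kg·m². The pivot is at distance d = 0.354 m from the centre of mass.
By the parallel-axis theorem, I = I_cm + md² = 0.2926 + 0.5852 = 0.8778 kg·m².
T = 2π√(I/(mgd)) = 2π√(0.8778/(4.67 × 15.1 × 0.354)) = 1.18 s.

1.18 s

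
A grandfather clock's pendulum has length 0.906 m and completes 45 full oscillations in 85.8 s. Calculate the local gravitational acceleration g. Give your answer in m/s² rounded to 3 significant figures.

T = 85.8/45 = 1.907 s.
From T = 2π√(L/g), g = 4π²L/T² = 4π² × 0.906/1.907² = 9.84 m/s².

9.84 m/s²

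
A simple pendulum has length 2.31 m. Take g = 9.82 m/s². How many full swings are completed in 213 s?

T = 2π√(L/g) = 2π√(2.31/9.82) = 3.047 s.
Number of complete oscillations = ⌊213/3.047⌋ = ⌊69.90⌋ = 69.

69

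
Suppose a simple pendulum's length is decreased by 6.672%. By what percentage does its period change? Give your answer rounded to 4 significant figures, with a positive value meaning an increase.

T ∝ √L, so T'/T = √(0.93328) = 0.96606.
Percentage change in T = (0.96606 − 1) × 100% = -3.394%.

-3.394%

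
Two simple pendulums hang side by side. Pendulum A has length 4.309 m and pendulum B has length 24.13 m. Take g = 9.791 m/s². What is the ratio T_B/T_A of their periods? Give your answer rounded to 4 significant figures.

T ∝ √L, so T_B/T_A = √(L_B/L_A) = √(24.13/4.309) = 2.366.

2.366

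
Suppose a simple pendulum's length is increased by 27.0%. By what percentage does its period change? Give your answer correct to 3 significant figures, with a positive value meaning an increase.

T ∝ √L, so T'/T = √(1.270) = 1.127.
Percentage change in T = (1.127 − 1) × 100% = 12.7%.

12.7%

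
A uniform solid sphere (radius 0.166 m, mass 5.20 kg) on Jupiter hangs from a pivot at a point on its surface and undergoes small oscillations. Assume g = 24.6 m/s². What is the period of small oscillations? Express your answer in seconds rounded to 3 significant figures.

0.611 s

I_cm = (2/5)mr² = 0.05732 kg·m². The pivot is at distance d = 0.166 m from the centre of mass.
By the parallel-axis theorem, I = I_cm + md² = 0.05732 + 0.1433 = 0.2006 kg·m².
T = 2π√(I/(mgd)) = 2π√(0.2006/(5.20 × 24.6 × 0.166)) = 0.611 s.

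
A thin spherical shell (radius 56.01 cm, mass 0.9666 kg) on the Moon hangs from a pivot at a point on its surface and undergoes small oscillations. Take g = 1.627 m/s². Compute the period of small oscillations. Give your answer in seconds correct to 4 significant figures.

I_cm = (2/3)mr² = 0.20216 kg·m². The pivot is at distance d = 0.5601 m from the centre of mass.
By the parallel-axis theorem, I = I_cm + md² = 0.20216 + 0.30323 = 0.50539 kg·m².
T = 2π√(I/(mgd)) = 2π√(0.50539/(0.9666 × 1.627 × 0.5601)) = 4.759 s.

4.759 s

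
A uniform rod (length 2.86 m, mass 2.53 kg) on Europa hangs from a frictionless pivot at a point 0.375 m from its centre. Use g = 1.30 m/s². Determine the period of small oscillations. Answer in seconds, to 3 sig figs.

For a physical pendulum T = 2π√(I/(mgd)), with d = 0.3750 m from pivot to centre of mass.
I_cm = mL²/12 = 2.53 × 2.86²/12 = 1.725 kg·m²; I = I_cm + md² = 1.725 + 2.53 × 0.3750² = 2.080 kg·m².
T = 2π√(2.080/(2.53 × 1.30 × 0.3750)) = 8.16 s.

8.16 s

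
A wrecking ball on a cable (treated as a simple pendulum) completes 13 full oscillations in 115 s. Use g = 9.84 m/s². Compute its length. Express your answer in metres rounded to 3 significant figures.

T = 115/13 = 8.846 s.
From T = 2π√(L/g), L = gT²/(4π²) = 9.84 × 8.846²/(4π²) = 19.5 m.

19.5 m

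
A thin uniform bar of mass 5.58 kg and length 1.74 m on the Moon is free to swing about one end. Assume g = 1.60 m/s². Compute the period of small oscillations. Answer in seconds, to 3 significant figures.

5.35 s

For a physical pendulum T = 2π√(I/(mgd)), with d = 0.8700 m from pivot to centre of mass.
I_cm = mL²/12 = 5.58 × 1.74²/12 = 1.408 kg·m²; I = I_cm + md² = 1.408 + 5.58 × 0.8700² = 5.631 kg·m².
T = 2π√(5.631/(5.58 × 1.60 × 0.8700)) = 5.35 s.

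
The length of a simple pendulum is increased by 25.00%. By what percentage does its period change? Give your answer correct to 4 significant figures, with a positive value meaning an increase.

11.80%

T ∝ √L, so T'/T = √(1.2500) = 1.1180.
Percentage change in T = (1.1180 − 1) × 100% = 11.80%.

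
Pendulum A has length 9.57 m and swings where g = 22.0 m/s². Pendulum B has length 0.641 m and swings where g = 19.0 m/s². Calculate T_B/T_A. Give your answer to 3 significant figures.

0.278

T = 2π√(L/g), so T_B/T_A = √((L_B/g_B)/(L_A/g_A)) = √((0.641/19.0)/(9.57/22.0)) = 0.278.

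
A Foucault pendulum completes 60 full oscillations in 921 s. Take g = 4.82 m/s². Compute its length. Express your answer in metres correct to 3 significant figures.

T = 921/60 = 15.35 s.
From T = 2π√(L/g), L = gT²/(4π²) = 4.82 × 15.35²/(4π²) = 28.8 m.

28.8 m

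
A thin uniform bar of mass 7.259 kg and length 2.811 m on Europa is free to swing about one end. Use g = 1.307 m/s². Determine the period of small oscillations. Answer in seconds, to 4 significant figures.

7.524 s

For a physical pendulum T = 2π√(I/(mgd)), with d = 1.4055 m from pivot to centre of mass.
I_cm = mL²/12 = 7.259 × 2.811²/12 = 4.7799 kg·m²; I = I_cm + md² = 4.7799 + 7.259 × 1.4055² = 19.120 kg·m².
T = 2π√(19.120/(7.259 × 1.307 × 1.4055)) = 7.524 s.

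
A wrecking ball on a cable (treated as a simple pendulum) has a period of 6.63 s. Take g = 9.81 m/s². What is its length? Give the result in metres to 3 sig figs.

10.9 m

From T = 2π√(L/g), L = gT²/(4π²) = 9.81 × 6.630²/(4π²) = 10.9 m.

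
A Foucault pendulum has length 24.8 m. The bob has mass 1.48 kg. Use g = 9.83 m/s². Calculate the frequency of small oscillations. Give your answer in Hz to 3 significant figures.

0.100 Hz

T = 2π√(L/g) = 2π√(24.8/9.83) = 9.980 s, so f = 1/T = 0.100 Hz.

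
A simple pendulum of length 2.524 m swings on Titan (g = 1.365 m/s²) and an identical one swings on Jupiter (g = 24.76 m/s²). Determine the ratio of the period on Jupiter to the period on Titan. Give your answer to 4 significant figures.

0.2348

T ∝ 1/√g, so T₂/T₁ = √(g₁/g₂) = √(1.365/24.76) = 0.2348.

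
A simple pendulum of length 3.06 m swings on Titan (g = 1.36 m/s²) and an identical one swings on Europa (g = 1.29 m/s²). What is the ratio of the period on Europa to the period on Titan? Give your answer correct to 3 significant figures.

1.03

T ∝ 1/√g, so T₂/T₁ = √(g₁/g₂) = √(1.36/1.29) = 1.03.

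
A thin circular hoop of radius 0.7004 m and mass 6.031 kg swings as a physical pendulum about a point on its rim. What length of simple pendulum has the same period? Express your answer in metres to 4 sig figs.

The equivalent simple-pendulum length is L_eq = I/(md), where I is about the pivot and d = 0.70040 m.
I_cm = mR² = 2.9586 kg·m², so I = I_cm + md² = 2.9586 + 2.9586 = 5.9171 kg·m².
L_eq = 5.9171/(6.031 × 0.70040) = 1.401 m.

1.401 m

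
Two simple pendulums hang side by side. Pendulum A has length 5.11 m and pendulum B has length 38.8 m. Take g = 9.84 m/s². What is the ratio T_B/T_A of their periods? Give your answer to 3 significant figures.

T ∝ √L, so T_B/T_A = √(L_B/L_A) = √(38.8/5.11) = 2.76.

2.76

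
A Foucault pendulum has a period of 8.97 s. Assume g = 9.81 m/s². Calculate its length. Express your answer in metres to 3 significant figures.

From T = 2π√(L/g), L = gT²/(4π²) = 9.81 × 8.970²/(4π²) = 20.0 m.

20.0 m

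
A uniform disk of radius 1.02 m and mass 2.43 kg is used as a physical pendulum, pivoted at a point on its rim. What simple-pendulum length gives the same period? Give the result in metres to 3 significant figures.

1.53 m

The equivalent simple-pendulum length is L_eq = I/(md), where I is about the pivot and d = 1.020 m.
I_cm = ½mR² = 1.264 kg·m², so I = I_cm + md² = 1.264 + 2.528 = 3.792 kg·m².
L_eq = 3.792/(2.43 × 1.020) = 1.53 m.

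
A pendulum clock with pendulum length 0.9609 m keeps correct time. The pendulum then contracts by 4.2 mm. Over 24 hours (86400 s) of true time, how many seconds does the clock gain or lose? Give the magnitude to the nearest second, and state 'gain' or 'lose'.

gain 189 s

T ∝ √L, so T'/T = √(0.95670/0.9609) = 0.997812.
In 86400 s of true time the clock registers 86400/0.997812 = 86589.4 s, so it gains 189 s.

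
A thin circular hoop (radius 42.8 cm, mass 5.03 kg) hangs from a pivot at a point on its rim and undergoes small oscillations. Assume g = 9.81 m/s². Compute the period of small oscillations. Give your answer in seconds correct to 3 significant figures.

1.86 s

I_cm = mr² = 0.9214 kg·m². The pivot is at distance d = 0.428 m from the centre of mass.
By the parallel-axis theorem, I = I_cm + md² = 0.9214 + 0.9214 = 1.843 kg·m².
T = 2π√(I/(mgd)) = 2π√(1.843/(5.03 × 9.81 × 0.428)) = 1.86 s.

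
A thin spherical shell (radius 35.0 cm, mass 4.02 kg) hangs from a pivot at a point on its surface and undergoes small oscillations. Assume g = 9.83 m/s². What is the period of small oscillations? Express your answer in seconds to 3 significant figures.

1.53 s

I_cm = (2/3)mr² = 0.3283 kg·m². The pivot is at distance d = 0.350 m from the centre of mass.
By the parallel-axis theorem, I = I_cm + md² = 0.3283 + 0.4924 = 0.8207 kg·m².
T = 2π√(I/(mgd)) = 2π√(0.8207/(4.02 × 9.83 × 0.350)) = 1.53 s.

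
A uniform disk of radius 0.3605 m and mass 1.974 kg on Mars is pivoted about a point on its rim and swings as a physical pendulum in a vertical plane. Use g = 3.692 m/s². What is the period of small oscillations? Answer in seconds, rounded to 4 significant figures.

I_cm = ½mr² = 0.12827 kg·m². The pivot is at distance d = 0.3605 m from the centre of mass.
By the parallel-axis theorem, I = I_cm + md² = 0.12827 + 0.25654 = 0.38481 kg·m².
T = 2π√(I/(mgd)) = 2π√(0.38481/(1.974 × 3.692 × 0.3605)) = 2.405 s.

2.405 s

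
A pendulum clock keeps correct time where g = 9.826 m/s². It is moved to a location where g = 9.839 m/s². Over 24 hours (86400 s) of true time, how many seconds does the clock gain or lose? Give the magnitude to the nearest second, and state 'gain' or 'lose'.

gain 57 s

The clock's period scales as T ∝ 1/√g, so T'/T = √(9.826/9.839) = 0.999339.
In 86400 s of true time the clock registers 86400/0.999339 = 86457.1 s, so it gains 57 s.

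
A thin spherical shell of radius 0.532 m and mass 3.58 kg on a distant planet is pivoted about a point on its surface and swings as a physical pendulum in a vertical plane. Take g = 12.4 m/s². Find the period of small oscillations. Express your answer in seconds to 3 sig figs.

I_cm = (2/3)mr² = 0.6755 kg·m². The pivot is at distance d = 0.532 m from the centre of mass.
By the parallel-axis theorem, I = I_cm + md² = 0.6755 + 1.013 = 1.689 kg·m².
T = 2π√(I/(mgd)) = 2π√(1.689/(3.58 × 12.4 × 0.532)) = 1.68 s.

1.68 s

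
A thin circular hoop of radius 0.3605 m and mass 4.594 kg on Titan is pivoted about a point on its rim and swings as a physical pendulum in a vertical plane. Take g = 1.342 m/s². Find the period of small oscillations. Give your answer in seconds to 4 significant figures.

4.605 s

I_cm = mr² = 0.59704 kg·m². The pivot is at distance d = 0.3605 m from the centre of mass.
By the parallel-axis theorem, I = I_cm + md² = 0.59704 + 0.59704 = 1.1941 kg·m².
T = 2π√(I/(mgd)) = 2π√(1.1941/(4.594 × 1.342 × 0.3605)) = 4.605 s.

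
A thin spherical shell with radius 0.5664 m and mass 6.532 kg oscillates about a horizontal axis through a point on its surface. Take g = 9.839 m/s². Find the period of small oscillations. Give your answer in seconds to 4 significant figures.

I_cm = (2/3)mr² = 1.3970 kg·m². The pivot is at distance d = 0.5664 m from the centre of mass.
By the parallel-axis theorem, I = I_cm + md² = 1.3970 + 2.0955 = 3.4925 kg·m².
T = 2π√(I/(mgd)) = 2π√(3.4925/(6.532 × 9.839 × 0.5664)) = 1.946 s.

1.946 s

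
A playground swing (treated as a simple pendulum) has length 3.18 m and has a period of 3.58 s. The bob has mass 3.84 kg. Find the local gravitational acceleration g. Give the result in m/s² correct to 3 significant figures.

From T = 2π√(L/g), g = 4π²L/T² = 4π² × 3.18/3.580² = 9.80 m/s².

9.80 m/s²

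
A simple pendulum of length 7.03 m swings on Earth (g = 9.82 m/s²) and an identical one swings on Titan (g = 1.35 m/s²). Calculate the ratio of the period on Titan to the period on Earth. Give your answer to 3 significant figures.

2.70

T ∝ 1/√g, so T₂/T₁ = √(g₁/g₂) = √(9.82/1.35) = 2.70.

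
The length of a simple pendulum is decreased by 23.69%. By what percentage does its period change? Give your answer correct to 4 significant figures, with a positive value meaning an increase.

-12.64%

T ∝ √L, so T'/T = √(0.76310) = 0.87356.
Percentage change in T = (0.87356 − 1) × 100% = -12.64%.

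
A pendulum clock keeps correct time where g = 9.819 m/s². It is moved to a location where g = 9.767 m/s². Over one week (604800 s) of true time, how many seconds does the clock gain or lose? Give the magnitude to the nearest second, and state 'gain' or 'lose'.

The clock's period scales as T ∝ 1/√g, so T'/T = √(9.819/9.767) = 1.00266.
In 604800 s of true time the clock registers 604800/1.00266 = 603196.4 s, so it loses 1604 s.

lose 1604 s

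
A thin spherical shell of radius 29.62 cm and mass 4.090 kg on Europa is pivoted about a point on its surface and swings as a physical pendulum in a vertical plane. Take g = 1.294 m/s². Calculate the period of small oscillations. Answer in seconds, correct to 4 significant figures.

I_cm = (2/3)mr² = 0.23922 kg·m². The pivot is at distance d = 0.2962 m from the centre of mass.
By the parallel-axis theorem, I = I_cm + md² = 0.23922 + 0.35883 = 0.59806 kg·m².
T = 2π√(I/(mgd)) = 2π√(0.59806/(4.090 × 1.294 × 0.2962)) = 3.881 s.

3.881 s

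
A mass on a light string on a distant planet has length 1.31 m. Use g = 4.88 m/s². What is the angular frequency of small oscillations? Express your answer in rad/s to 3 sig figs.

ω = √(g/L) = √(4.88/1.31) = 1.93 rad/s.

1.93 rad/s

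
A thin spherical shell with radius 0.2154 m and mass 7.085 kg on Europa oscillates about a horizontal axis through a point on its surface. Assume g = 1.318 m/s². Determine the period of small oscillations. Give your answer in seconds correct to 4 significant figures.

I_cm = (2/3)mr² = 0.21915 kg·m². The pivot is at distance d = 0.2154 m from the centre of mass.
By the parallel-axis theorem, I = I_cm + md² = 0.21915 + 0.32872 = 0.54787 kg·m².
T = 2π√(I/(mgd)) = 2π√(0.54787/(7.085 × 1.318 × 0.2154)) = 3.279 s.

3.279 s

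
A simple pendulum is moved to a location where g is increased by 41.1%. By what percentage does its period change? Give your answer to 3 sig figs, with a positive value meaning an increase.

T ∝ 1/√g, so T'/T = 1/√(1.411) = 0.8419.
Percentage change in T = (0.8419 − 1) × 100% = -15.8%.

-15.8%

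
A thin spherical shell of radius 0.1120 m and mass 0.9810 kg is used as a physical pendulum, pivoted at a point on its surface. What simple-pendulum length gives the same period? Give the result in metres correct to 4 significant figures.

0.1867 m

The equivalent simple-pendulum length is L_eq = I/(md), where I is about the pivot and d = 0.11200 m.
I_cm = (2/3)mR² = 0.0082038 kg·m², so I = I_cm + md² = 0.0082038 + 0.012306 = 0.020509 kg·m².
L_eq = 0.020509/(0.9810 × 0.11200) = 0.1867 m.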